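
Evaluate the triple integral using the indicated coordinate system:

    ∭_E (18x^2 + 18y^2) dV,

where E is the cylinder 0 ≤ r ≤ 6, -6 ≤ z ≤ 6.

In cylindrical coordinates, x = r cos(θ), y = r sin(θ), z = z, and dV = r dr dθ dz.

The integrand becomes 18r^2, so

    ∭_E (18x^2 + 18y^2) dV = ∫_{0}^{2π} ∫_{0}^{6} ∫_{-6}^{6} (18r^2) · r dz dr dθ.

Inner (z): 216r^3.
Middle (r from 0 to 6): 69984.
Outer (θ): 139968π.

Therefore the triple integral equals 139968π.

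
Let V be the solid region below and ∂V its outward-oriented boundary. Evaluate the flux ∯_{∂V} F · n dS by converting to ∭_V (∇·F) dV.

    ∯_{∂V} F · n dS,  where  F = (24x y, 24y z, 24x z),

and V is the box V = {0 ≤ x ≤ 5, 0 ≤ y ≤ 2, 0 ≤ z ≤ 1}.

By the divergence theorem,

    ∯_{∂V} F · n dS = ∭_V (∇ · F) dV.

Compute the divergence:
    ∇ · F = ∂F_x/∂x + ∂F_y/∂y + ∂F_z/∂z = 24y + 24z + 24x = 24x + 24y + 24z.

V is a rectangular box, so dV = dx dy dz with 0 ≤ x ≤ 5, 0 ≤ y ≤ 2, 0 ≤ z ≤ 1.

Integrate (24x + 24y + 24z) over V as an iterated integral:

    ∭_V (∇·F) dV = ∫_0^{5} ∫_0^{2} ∫_0^{1} (24x + 24y + 24z) dz dy dx.

Inner (z from 0 to 1): 24x + 24y + 12.
Middle (y from 0 to 2): 48x + 72.
Outer (x from 0 to 5): 960.

Therefore ∯_{∂V} F · n dS = 960.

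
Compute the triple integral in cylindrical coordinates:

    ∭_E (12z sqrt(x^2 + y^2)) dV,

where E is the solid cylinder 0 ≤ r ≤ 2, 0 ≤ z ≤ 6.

In cylindrical coordinates, x = r cos(θ), y = r sin(θ), z = z, and dV = r dr dθ dz.

The integrand becomes 12r z, so

    ∭_E (12z sqrt(x^2 + y^2)) dV = ∫_{0}^{2π} ∫_{0}^{2} ∫_{0}^{6} (12r z) · r dz dr dθ.

Inner (z): 216r^2.
Middle (r from 0 to 2): 576.
Outer (θ): 1152π.

Therefore the triple integral equals 1152π.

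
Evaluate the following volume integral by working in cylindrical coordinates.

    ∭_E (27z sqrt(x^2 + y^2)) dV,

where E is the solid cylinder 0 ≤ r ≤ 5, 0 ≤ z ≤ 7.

In cylindrical coordinates, x = r cos(θ), y = r sin(θ), z = z, and dV = r dr dθ dz.

The integrand becomes 27r z, so

    ∭_E (27z sqrt(x^2 + y^2)) dV = ∫_{0}^{2π} ∫_{0}^{5} ∫_{0}^{7} (27r z) · r dz dr dθ.

Inner (z): 1323r^2/2.
Middle (r from 0 to 5): 55125/2.
Outer (θ): 55125π.

Therefore the triple integral equals 55125π.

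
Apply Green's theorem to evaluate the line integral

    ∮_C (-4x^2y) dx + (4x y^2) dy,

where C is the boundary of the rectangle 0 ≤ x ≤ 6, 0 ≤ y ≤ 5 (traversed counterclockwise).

Green's theorem converts the closed line integral into a double integral over the enclosed region D:

    ∮_C P dx + Q dy = ∬_D (∂Q/∂x - ∂P/∂y) dA.

Here P = -4x^2y, Q = 4x y^2, so

    ∂Q/∂x = 4y^2,    ∂P/∂y = -4x^2,
    ∂Q/∂x - ∂P/∂y = 4x^2 + 4y^2.

D is the region 0 ≤ x ≤ 6, 0 ≤ y ≤ 5. Evaluating the double integral:

    ∬_D (4x^2 + 4y^2) dA = ∫_0^{6} ∫_0^{5} (4x^2 + 4y^2) dy dx.

Inner (y from 0 to 5): 20x^2 + 500/3.
Outer (x from 0 to 6): 2440.

Therefore ∮_C P dx + Q dy = 2440.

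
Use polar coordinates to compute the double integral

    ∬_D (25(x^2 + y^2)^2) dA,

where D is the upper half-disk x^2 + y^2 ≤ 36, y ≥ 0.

The region D is 0 ≤ r ≤ 6, 0 ≤ θ ≤ π in polar coordinates, where x = r cos(θ), y = r sin(θ), and dA = r dr dθ.

Under the substitution, the integrand becomes 25r^4, so

    ∬_D (25(x^2 + y^2)^2) dA = ∫_{0}^{π} ∫_{0}^{6} (25r^4) · r dr dθ.

Inner integral (in r): ∫_{0}^{6} (25r^4) · r dr = 194400.

Outer integral (in θ): ∫_{0}^{π} (194400) dθ = 194400π.

Therefore ∬_D (25(x^2 + y^2)^2) dA = 194400π.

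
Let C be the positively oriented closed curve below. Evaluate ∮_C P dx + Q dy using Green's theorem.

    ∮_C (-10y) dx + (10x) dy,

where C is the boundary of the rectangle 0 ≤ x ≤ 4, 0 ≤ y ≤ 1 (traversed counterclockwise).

Green's theorem converts the closed line integral into a double integral over the enclosed region D:

    ∮_C P dx + Q dy = ∬_D (∂Q/∂x - ∂P/∂y) dA.

Here P = -10y, Q = 10x, so

    ∂Q/∂x = 10,    ∂P/∂y = -10,
    ∂Q/∂x - ∂P/∂y = 20.

D is the region 0 ≤ x ≤ 4, 0 ≤ y ≤ 1. Evaluating the double integral:

    ∬_D (20) dA = ∫_0^{4} ∫_0^{1} (20) dy dx.

Inner (y from 0 to 1): 20.
Outer (x from 0 to 4): 80.

Therefore ∮_C P dx + Q dy = 80.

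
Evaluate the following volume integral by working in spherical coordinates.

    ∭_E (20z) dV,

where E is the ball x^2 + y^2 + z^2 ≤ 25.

In spherical coordinates, x = ρ sin(φ) cos(θ), y = ρ sin(φ) sin(θ), z = ρ cos(φ), and dV = ρ^2 sin(φ) dρ dφ dθ.

The integrand becomes 20ρ cos(φ), so

    ∭_E (20z) dV = ∫_{0}^{2π} ∫_{0}^{π} ∫_{0}^{5} (20ρ cos(φ)) · ρ^2 sin(φ) dρ dφ dθ.

Inner (ρ): 3125sin(2φ)/2.
Middle (φ): 0.
Outer (θ): 0.

Therefore the triple integral equals 0.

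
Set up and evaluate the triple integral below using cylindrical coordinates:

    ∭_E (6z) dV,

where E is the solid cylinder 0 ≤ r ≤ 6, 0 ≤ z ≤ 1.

In cylindrical coordinates, x = r cos(θ), y = r sin(θ), z = z, and dV = r dr dθ dz.

The integrand becomes 6z, so

    ∭_E (6z) dV = ∫_{0}^{2π} ∫_{0}^{6} ∫_{0}^{1} (6z) · r dz dr dθ.

Inner (z): 3r.
Middle (r from 0 to 6): 54.
Outer (θ): 108π.

Therefore the triple integral equals 108π.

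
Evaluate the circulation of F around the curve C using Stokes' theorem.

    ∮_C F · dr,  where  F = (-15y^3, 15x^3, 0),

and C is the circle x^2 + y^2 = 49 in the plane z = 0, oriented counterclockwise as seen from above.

Let S be the flat disk x^2 + y^2 ≤ 49 in the plane z = 0, with upward unit normal n̂ = ẑ. By Stokes' theorem,

    ∮_C F · dr = ∬_S (∇ × F) · n̂ dS = ∬_D (curl F)_z dA,

where D is the disk x^2 + y^2 ≤ 49.

Compute the curl of F = (-15y^3, 15x^3, 0):
    (∇ × F)_x = ∂F_z/∂y - ∂F_y/∂z = 0,
    (∇ × F)_y = ∂F_x/∂z - ∂F_z/∂x = 0,
    (∇ × F)_z = ∂F_y/∂x - ∂F_x/∂y = 45x^2 + 45y^2.

On z = 0, (curl F)_z = 45x^2 + 45y^2.

Convert to polar (x = r cos θ, y = r sin θ, dA = r dr dθ); the integrand becomes 45r^2, so

    ∬_D (curl F)_z dA = ∫_0^{2π} ∫_0^{7} (45r^2) · r dr dθ.

Inner (r from 0 to 7): 108045/4.
Outer (θ from 0 to 2π): 108045π/2.

Therefore ∮_C F · dr = 108045π/2.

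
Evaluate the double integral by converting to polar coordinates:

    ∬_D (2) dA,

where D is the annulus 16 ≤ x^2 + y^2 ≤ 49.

The region D is 4 ≤ r ≤ 7, 0 ≤ θ ≤ 2π in polar coordinates, where x = r cos(θ), y = r sin(θ), and dA = r dr dθ.

Under the substitution, the integrand becomes 2, so

    ∬_D (2) dA = ∫_{0}^{2π} ∫_{4}^{7} (2) · r dr dθ.

Inner integral (in r): ∫_{4}^{7} (2) · r dr = 33.

Outer integral (in θ): ∫_{0}^{2π} (33) dθ = 66π.

Therefore ∬_D (2) dA = 66π.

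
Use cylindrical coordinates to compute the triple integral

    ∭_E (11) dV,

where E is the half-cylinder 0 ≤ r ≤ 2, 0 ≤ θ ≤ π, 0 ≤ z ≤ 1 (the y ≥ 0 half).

In cylindrical coordinates, x = r cos(θ), y = r sin(θ), z = z, and dV = r dr dθ dz.

The integrand becomes 11, so

    ∭_E (11) dV = ∫_{0}^{π} ∫_{0}^{2} ∫_{0}^{1} (11) · r dz dr dθ.

Inner (z): 11r.
Middle (r from 0 to 2): 22.
Outer (θ): 22π.

Therefore the triple integral equals 22π.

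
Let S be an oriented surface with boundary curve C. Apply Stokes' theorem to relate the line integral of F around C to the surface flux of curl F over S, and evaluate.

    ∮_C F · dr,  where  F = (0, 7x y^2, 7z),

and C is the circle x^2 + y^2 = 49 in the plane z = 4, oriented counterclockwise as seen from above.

Let S be the flat disk x^2 + y^2 ≤ 49 in the plane z = 4, with upward unit normal n̂ = ẑ. By Stokes' theorem,

    ∮_C F · dr = ∬_S (∇ × F) · n̂ dS = ∬_D (curl F)_z dA,

where D is the disk x^2 + y^2 ≤ 49.

Compute the curl of F = (0, 7x y^2, 7z):
    (∇ × F)_x = ∂F_z/∂y - ∂F_y/∂z = 0,
    (∇ × F)_y = ∂F_x/∂z - ∂F_z/∂x = 0,
    (∇ × F)_z = ∂F_y/∂x - ∂F_x/∂y = 7y^2.

On z = 4, (curl F)_z = 7y^2.

Convert to polar (x = r cos θ, y = r sin θ, dA = r dr dθ); the integrand becomes 7r^2sin(θ)^2, so

    ∬_D (curl F)_z dA = ∫_0^{2π} ∫_0^{7} (7r^2sin(θ)^2) · r dr dθ.

Inner (r from 0 to 7): 16807sin(θ)^2/4.
Outer (θ from 0 to 2π): 16807π/4.

Therefore ∮_C F · dr = 16807π/4.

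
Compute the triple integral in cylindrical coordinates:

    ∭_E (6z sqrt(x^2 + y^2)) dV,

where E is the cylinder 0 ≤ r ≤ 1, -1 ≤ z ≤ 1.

In cylindrical coordinates, x = r cos(θ), y = r sin(θ), z = z, and dV = r dr dθ dz.

The integrand becomes 6r z, so

    ∭_E (6z sqrt(x^2 + y^2)) dV = ∫_{0}^{2π} ∫_{0}^{1} ∫_{-1}^{1} (6r z) · r dz dr dθ.

Inner (z): 0.
Middle (r from 0 to 1): 0.
Outer (θ): 0.

Therefore the triple integral equals 0.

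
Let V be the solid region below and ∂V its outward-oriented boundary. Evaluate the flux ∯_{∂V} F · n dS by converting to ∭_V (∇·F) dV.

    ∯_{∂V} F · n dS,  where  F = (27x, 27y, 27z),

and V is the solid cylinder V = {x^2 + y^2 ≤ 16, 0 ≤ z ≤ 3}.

By the divergence theorem,

    ∯_{∂V} F · n dS = ∭_V (∇ · F) dV.

Compute the divergence:
    ∇ · F = ∂F_x/∂x + ∂F_y/∂y + ∂F_z/∂z = 27 + 27 + 27 = 81.

In cylindrical coordinates, x = r cos(θ), y = r sin(θ), z = z, dV = r dr dθ dz, with 0 ≤ r ≤ 4, 0 ≤ θ ≤ 2π, 0 ≤ z ≤ 3.

The integrand, after substitution and multiplying by the volume element, becomes (81) · r, so

    ∭_V (∇·F) dV = ∫_0^{2π} ∫_0^{4} ∫_0^{3} (81) · r dz dr dθ.

Inner (z from 0 to 3): 243r.
Middle (r from 0 to 4): 1944.
Outer (θ from 0 to 2π): 3888π.

Therefore ∯_{∂V} F · n dS = 3888π.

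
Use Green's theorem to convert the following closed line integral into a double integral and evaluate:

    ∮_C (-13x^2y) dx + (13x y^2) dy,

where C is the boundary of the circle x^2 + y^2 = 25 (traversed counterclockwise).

Green's theorem converts the closed line integral into a double integral over the enclosed region D:

    ∮_C P dx + Q dy = ∬_D (∂Q/∂x - ∂P/∂y) dA.

Here P = -13x^2y, Q = 13x y^2, so

    ∂Q/∂x = 13y^2,    ∂P/∂y = -13x^2,
    ∂Q/∂x - ∂P/∂y = 13x^2 + 13y^2.

D is the region x^2 + y^2 ≤ 25. Evaluating the double integral:

In polar coordinates (x = r cos θ, y = r sin θ, dA = r dr dθ) the integrand becomes 13r^2, so

    ∬_D (13x^2 + 13y^2) dA = ∫_0^{2π} ∫_0^{5} (13r^2) · r dr dθ.

Inner (r from 0 to 5): 8125/4.
Outer (θ from 0 to 2π): 8125π/2.

Therefore ∮_C P dx + Q dy = 8125π/2.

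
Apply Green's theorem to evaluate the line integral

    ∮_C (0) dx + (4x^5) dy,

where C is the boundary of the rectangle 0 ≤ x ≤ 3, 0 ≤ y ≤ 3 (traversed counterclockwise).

Green's theorem converts the closed line integral into a double integral over the enclosed region D:

    ∮_C P dx + Q dy = ∬_D (∂Q/∂x - ∂P/∂y) dA.

Here P = 0, Q = 4x^5, so

    ∂Q/∂x = 20x^4,    ∂P/∂y = 0,
    ∂Q/∂x - ∂P/∂y = 20x^4.

D is the region 0 ≤ x ≤ 3, 0 ≤ y ≤ 3. Evaluating the double integral:

    ∬_D (20x^4) dA = ∫_0^{3} ∫_0^{3} (20x^4) dy dx.

Inner (y from 0 to 3): 60x^4.
Outer (x from 0 to 3): 2916.

Therefore ∮_C P dx + Q dy = 2916.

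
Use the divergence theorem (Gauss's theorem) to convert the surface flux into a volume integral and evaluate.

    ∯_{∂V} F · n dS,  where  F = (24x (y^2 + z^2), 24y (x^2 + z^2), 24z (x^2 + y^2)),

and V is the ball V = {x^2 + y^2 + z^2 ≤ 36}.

By the divergence theorem,

    ∯_{∂V} F · n dS = ∭_V (∇ · F) dV.

Compute the divergence:
    ∇ · F = ∂F_x/∂x + ∂F_y/∂y + ∂F_z/∂z = 24y^2 + 24z^2 + 24x^2 + 24z^2 + 24x^2 + 24y^2 = 48x^2 + 48y^2 + 48z^2.

In spherical coordinates, x = ρ sin(φ) cos(θ), y = ρ sin(φ) sin(θ), z = ρ cos(φ), dV = ρ^2 sin(φ) dρ dφ dθ, with 0 ≤ ρ ≤ 6, 0 ≤ φ ≤ π, 0 ≤ θ ≤ 2π.

The integrand, after substitution and multiplying by the volume element, becomes (48ρ^2) · ρ^2 sin(φ), so

    ∭_V (∇·F) dV = ∫_0^{2π} ∫_0^{π} ∫_0^{6} (48ρ^2) · ρ^2 sin(φ) dρ dφ dθ.

Inner (ρ from 0 to 6): 373248sin(φ)/5.
Middle (φ from 0 to π): 746496/5.
Outer (θ from 0 to 2π): 1492992π/5.

Therefore ∯_{∂V} F · n dS = 1492992π/5.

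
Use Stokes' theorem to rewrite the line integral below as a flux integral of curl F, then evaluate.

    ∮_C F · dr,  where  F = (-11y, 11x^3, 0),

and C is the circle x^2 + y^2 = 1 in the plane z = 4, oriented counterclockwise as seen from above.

Let S be the flat disk x^2 + y^2 ≤ 1 in the plane z = 4, with upward unit normal n̂ = ẑ. By Stokes' theorem,

    ∮_C F · dr = ∬_S (∇ × F) · n̂ dS = ∬_D (curl F)_z dA,

where D is the disk x^2 + y^2 ≤ 1.

Compute the curl of F = (-11y, 11x^3, 0):
    (∇ × F)_x = ∂F_z/∂y - ∂F_y/∂z = 0,
    (∇ × F)_y = ∂F_x/∂z - ∂F_z/∂x = 0,
    (∇ × F)_z = ∂F_y/∂x - ∂F_x/∂y = 33x^2 + 11.

On z = 4, (curl F)_z = 33x^2 + 11.

Convert to polar (x = r cos θ, y = r sin θ, dA = r dr dθ); the integrand becomes 33r^2cos(θ)^2 + 11, so

    ∬_D (curl F)_z dA = ∫_0^{2π} ∫_0^{1} (33r^2cos(θ)^2 + 11) · r dr dθ.

Inner (r from 0 to 1): 33cos(θ)^2/4 + 11/2.
Outer (θ from 0 to 2π): 77π/4.

Therefore ∮_C F · dr = 77π/4.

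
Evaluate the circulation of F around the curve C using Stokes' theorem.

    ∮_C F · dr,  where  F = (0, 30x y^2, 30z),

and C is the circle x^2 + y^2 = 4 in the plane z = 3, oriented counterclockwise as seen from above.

Let S be the flat disk x^2 + y^2 ≤ 4 in the plane z = 3, with upward unit normal n̂ = ẑ. By Stokes' theorem,

    ∮_C F · dr = ∬_S (∇ × F) · n̂ dS = ∬_D (curl F)_z dA,

where D is the disk x^2 + y^2 ≤ 4.

Compute the curl of F = (0, 30x y^2, 30z):
    (∇ × F)_x = ∂F_z/∂y - ∂F_y/∂z = 0,
    (∇ × F)_y = ∂F_x/∂z - ∂F_z/∂x = 0,
    (∇ × F)_z = ∂F_y/∂x - ∂F_x/∂y = 30y^2.

On z = 3, (curl F)_z = 30y^2.

Convert to polar (x = r cos θ, y = r sin θ, dA = r dr dθ); the integrand becomes 30r^2sin(θ)^2, so

    ∬_D (curl F)_z dA = ∫_0^{2π} ∫_0^{2} (30r^2sin(θ)^2) · r dr dθ.

Inner (r from 0 to 2): 120sin(θ)^2.
Outer (θ from 0 to 2π): 120π.

Therefore ∮_C F · dr = 120π.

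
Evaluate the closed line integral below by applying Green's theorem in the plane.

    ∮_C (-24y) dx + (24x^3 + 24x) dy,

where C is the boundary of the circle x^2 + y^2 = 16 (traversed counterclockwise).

Green's theorem converts the closed line integral into a double integral over the enclosed region D:

    ∮_C P dx + Q dy = ∬_D (∂Q/∂x - ∂P/∂y) dA.

Here P = -24y, Q = 24x^3 + 24x, so

    ∂Q/∂x = 72x^2 + 24,    ∂P/∂y = -24,
    ∂Q/∂x - ∂P/∂y = 72x^2 + 48.

D is the region x^2 + y^2 ≤ 16. Evaluating the double integral:

In polar coordinates (x = r cos θ, y = r sin θ, dA = r dr dθ) the integrand becomes 72r^2cos(θ)^2 + 48, so

    ∬_D (72x^2 + 48) dA = ∫_0^{2π} ∫_0^{4} (72r^2cos(θ)^2 + 48) · r dr dθ.

Inner (r from 0 to 4): 4608cos(θ)^2 + 384.
Outer (θ from 0 to 2π): 5376π.

Therefore ∮_C P dx + Q dy = 5376π.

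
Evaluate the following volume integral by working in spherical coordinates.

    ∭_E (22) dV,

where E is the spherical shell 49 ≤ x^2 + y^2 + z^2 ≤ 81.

In spherical coordinates, x = ρ sin(φ) cos(θ), y = ρ sin(φ) sin(θ), z = ρ cos(φ), and dV = ρ^2 sin(φ) dρ dφ dθ.

The integrand becomes 22, so

    ∭_E (22) dV = ∫_{0}^{2π} ∫_{0}^{π} ∫_{7}^{9} (22) · ρ^2 sin(φ) dρ dφ dθ.

Inner (ρ): 8492sin(φ)/3.
Middle (φ): 16984/3.
Outer (θ): 33968π/3.

Therefore the triple integral equals 33968π/3.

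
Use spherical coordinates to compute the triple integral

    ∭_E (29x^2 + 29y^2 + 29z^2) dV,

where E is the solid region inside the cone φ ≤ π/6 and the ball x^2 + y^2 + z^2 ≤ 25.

In spherical coordinates, x = ρ sin(φ) cos(θ), y = ρ sin(φ) sin(θ), z = ρ cos(φ), and dV = ρ^2 sin(φ) dρ dφ dθ.

The integrand becomes 29ρ^2, so

    ∭_E (29x^2 + 29y^2 + 29z^2) dV = ∫_{0}^{2π} ∫_{0}^{π/6} ∫_{0}^{5} (29ρ^2) · ρ^2 sin(φ) dρ dφ dθ.

Inner (ρ): 18125sin(φ).
Middle (φ): 18125 - 18125sqrt(3)/2.
Outer (θ): 18125π (2 - sqrt(3)).

Therefore the triple integral equals 18125π (2 - sqrt(3)).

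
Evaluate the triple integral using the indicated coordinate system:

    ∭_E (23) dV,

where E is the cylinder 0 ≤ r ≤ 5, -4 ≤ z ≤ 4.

In cylindrical coordinates, x = r cos(θ), y = r sin(θ), z = z, and dV = r dr dθ dz.

The integrand becomes 23, so

    ∭_E (23) dV = ∫_{0}^{2π} ∫_{0}^{5} ∫_{-4}^{4} (23) · r dz dr dθ.

Inner (z): 184r.
Middle (r from 0 to 5): 2300.
Outer (θ): 4600π.

Therefore the triple integral equals 4600π.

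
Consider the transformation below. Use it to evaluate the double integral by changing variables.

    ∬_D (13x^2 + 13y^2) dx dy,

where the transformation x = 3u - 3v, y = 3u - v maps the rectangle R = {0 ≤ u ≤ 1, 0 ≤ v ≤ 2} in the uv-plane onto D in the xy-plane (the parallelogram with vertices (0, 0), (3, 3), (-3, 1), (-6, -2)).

Compute the Jacobian determinant of (x, y) with respect to (u, v):

    ∂(x,y)/∂(u,v) = | 3  -3 | = (3)(-1) - (-3)(3) = 6.
                   | 3  -1 |

Its absolute value is |J| = 6 (the area scaling factor).

Substituting x = 3u - 3v, y = 3u - v into the integrand,

    13x^2 + 13y^2 → 234u^2 - 312u v + 130v^2,

so the integral becomes

    ∬_R (234u^2 - 312u v + 130v^2) · |J| du dv = ∫_0^1 ∫_0^2 (1404u^2 - 1872u v + 780v^2) dv du.

Inner (v): 2808u^2 - 3744u + 2080.
Outer (u): 1144.

Therefore ∬_D (13x^2 + 13y^2) dx dy = 1144.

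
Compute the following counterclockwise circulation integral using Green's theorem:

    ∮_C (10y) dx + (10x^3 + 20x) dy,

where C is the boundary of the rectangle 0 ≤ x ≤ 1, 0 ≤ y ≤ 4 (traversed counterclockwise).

Green's theorem converts the closed line integral into a double integral over the enclosed region D:

    ∮_C P dx + Q dy = ∬_D (∂Q/∂x - ∂P/∂y) dA.

Here P = 10y, Q = 10x^3 + 20x, so

    ∂Q/∂x = 30x^2 + 20,    ∂P/∂y = 10,
    ∂Q/∂x - ∂P/∂y = 30x^2 + 10.

D is the region 0 ≤ x ≤ 1, 0 ≤ y ≤ 4. Evaluating the double integral:

    ∬_D (30x^2 + 10) dA = ∫_0^{1} ∫_0^{4} (30x^2 + 10) dy dx.

Inner (y from 0 to 4): 120x^2 + 40.
Outer (x from 0 to 1): 80.

Therefore ∮_C P dx + Q dy = 80.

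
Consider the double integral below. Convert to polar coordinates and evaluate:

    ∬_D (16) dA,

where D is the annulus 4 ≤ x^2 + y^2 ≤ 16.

The region D is 2 ≤ r ≤ 4, 0 ≤ θ ≤ 2π in polar coordinates, where x = r cos(θ), y = r sin(θ), and dA = r dr dθ.

Under the substitution, the integrand becomes 16, so

    ∬_D (16) dA = ∫_{0}^{2π} ∫_{2}^{4} (16) · r dr dθ.

Inner integral (in r): ∫_{2}^{4} (16) · r dr = 96.

Outer integral (in θ): ∫_{0}^{2π} (96) dθ = 192π.

Therefore ∬_D (16) dA = 192π.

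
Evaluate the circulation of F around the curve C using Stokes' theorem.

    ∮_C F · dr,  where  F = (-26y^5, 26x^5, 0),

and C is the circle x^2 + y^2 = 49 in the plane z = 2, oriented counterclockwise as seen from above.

Let S be the flat disk x^2 + y^2 ≤ 49 in the plane z = 2, with upward unit normal n̂ = ẑ. By Stokes' theorem,

    ∮_C F · dr = ∬_S (∇ × F) · n̂ dS = ∬_D (curl F)_z dA,

where D is the disk x^2 + y^2 ≤ 49.

Compute the curl of F = (-26y^5, 26x^5, 0):
    (∇ × F)_x = ∂F_z/∂y - ∂F_y/∂z = 0,
    (∇ × F)_y = ∂F_x/∂z - ∂F_z/∂x = 0,
    (∇ × F)_z = ∂F_y/∂x - ∂F_x/∂y = 130x^4 + 130y^4.

On z = 2, (curl F)_z = 130x^4 + 130y^4.

Convert to polar (x = r cos θ, y = r sin θ, dA = r dr dθ); the integrand becomes 130r^4(sin(θ)^4 + cos(θ)^4), so

    ∬_D (curl F)_z dA = ∫_0^{2π} ∫_0^{7} (130r^4(sin(θ)^4 + cos(θ)^4)) · r dr dθ.

Inner (r from 0 to 7): 7647185sin(θ)^4/3 + 7647185cos(θ)^4/3.
Outer (θ from 0 to 2π): 7647185π/2.

Therefore ∮_C F · dr = 7647185π/2.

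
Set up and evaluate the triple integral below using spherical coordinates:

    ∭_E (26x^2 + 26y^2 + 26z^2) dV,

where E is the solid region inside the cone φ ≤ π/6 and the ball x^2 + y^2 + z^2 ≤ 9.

In spherical coordinates, x = ρ sin(φ) cos(θ), y = ρ sin(φ) sin(θ), z = ρ cos(φ), and dV = ρ^2 sin(φ) dρ dφ dθ.

The integrand becomes 26ρ^2, so

    ∭_E (26x^2 + 26y^2 + 26z^2) dV = ∫_{0}^{2π} ∫_{0}^{π/6} ∫_{0}^{3} (26ρ^2) · ρ^2 sin(φ) dρ dφ dθ.

Inner (ρ): 6318sin(φ)/5.
Middle (φ): 6318/5 - 3159sqrt(3)/5.
Outer (θ): 6318π (2 - sqrt(3))/5.

Therefore the triple integral equals 6318π (2 - sqrt(3))/5.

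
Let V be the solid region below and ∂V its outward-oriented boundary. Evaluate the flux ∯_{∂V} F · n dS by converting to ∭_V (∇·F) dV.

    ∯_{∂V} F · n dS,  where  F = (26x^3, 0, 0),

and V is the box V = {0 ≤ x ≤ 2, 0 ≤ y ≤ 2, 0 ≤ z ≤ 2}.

By the divergence theorem,

    ∯_{∂V} F · n dS = ∭_V (∇ · F) dV.

Compute the divergence:
    ∇ · F = ∂F_x/∂x + ∂F_y/∂y + ∂F_z/∂z = 78x^2 + 0 + 0 = 78x^2.

V is a rectangular box, so dV = dx dy dz with 0 ≤ x ≤ 2, 0 ≤ y ≤ 2, 0 ≤ z ≤ 2.

Integrate (78x^2) over V as an iterated integral:

    ∭_V (∇·F) dV = ∫_0^{2} ∫_0^{2} ∫_0^{2} (78x^2) dz dy dx.

Inner (z from 0 to 2): 156x^2.
Middle (y from 0 to 2): 312x^2.
Outer (x from 0 to 2): 832.

Therefore ∯_{∂V} F · n dS = 832.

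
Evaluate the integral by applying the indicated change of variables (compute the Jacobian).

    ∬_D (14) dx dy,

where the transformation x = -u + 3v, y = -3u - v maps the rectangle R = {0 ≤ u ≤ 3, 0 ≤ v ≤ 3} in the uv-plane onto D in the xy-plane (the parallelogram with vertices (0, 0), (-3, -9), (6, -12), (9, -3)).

Compute the Jacobian determinant of (x, y) with respect to (u, v):

    ∂(x,y)/∂(u,v) = | -1  3 | = (-1)(-1) - (3)(-3) = 10.
                   | -3  -1 |

Its absolute value is |J| = 10 (the area scaling factor).

Substituting x = -u + 3v, y = -3u - v into the integrand,

    14 → 14,

so the integral becomes

    ∬_R (14) · |J| du dv = ∫_0^3 ∫_0^3 (140) dv du.

Inner (v): 420.
Outer (u): 1260.

Therefore ∬_D (14) dx dy = 1260.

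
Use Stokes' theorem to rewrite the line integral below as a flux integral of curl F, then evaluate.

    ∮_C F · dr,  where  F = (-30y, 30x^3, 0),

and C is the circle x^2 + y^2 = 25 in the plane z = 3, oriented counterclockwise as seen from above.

Let S be the flat disk x^2 + y^2 ≤ 25 in the plane z = 3, with upward unit normal n̂ = ẑ. By Stokes' theorem,

    ∮_C F · dr = ∬_S (∇ × F) · n̂ dS = ∬_D (curl F)_z dA,

where D is the disk x^2 + y^2 ≤ 25.

Compute the curl of F = (-30y, 30x^3, 0):
    (∇ × F)_x = ∂F_z/∂y - ∂F_y/∂z = 0,
    (∇ × F)_y = ∂F_x/∂z - ∂F_z/∂x = 0,
    (∇ × F)_z = ∂F_y/∂x - ∂F_x/∂y = 90x^2 + 30.

On z = 3, (curl F)_z = 90x^2 + 30.

Convert to polar (x = r cos θ, y = r sin θ, dA = r dr dθ); the integrand becomes 90r^2cos(θ)^2 + 30, so

    ∬_D (curl F)_z dA = ∫_0^{2π} ∫_0^{5} (90r^2cos(θ)^2 + 30) · r dr dθ.

Inner (r from 0 to 5): 28125cos(θ)^2/2 + 375.
Outer (θ from 0 to 2π): 29625π/2.

Therefore ∮_C F · dr = 29625π/2.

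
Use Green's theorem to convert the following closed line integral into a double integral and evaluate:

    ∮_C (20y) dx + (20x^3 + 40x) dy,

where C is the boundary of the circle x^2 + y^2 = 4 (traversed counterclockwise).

Green's theorem converts the closed line integral into a double integral over the enclosed region D:

    ∮_C P dx + Q dy = ∬_D (∂Q/∂x - ∂P/∂y) dA.

Here P = 20y, Q = 20x^3 + 40x, so

    ∂Q/∂x = 60x^2 + 40,    ∂P/∂y = 20,
    ∂Q/∂x - ∂P/∂y = 60x^2 + 20.

D is the region x^2 + y^2 ≤ 4. Evaluating the double integral:

In polar coordinates (x = r cos θ, y = r sin θ, dA = r dr dθ) the integrand becomes 60r^2cos(θ)^2 + 20, so

    ∬_D (60x^2 + 20) dA = ∫_0^{2π} ∫_0^{2} (60r^2cos(θ)^2 + 20) · r dr dθ.

Inner (r from 0 to 2): 240cos(θ)^2 + 40.
Outer (θ from 0 to 2π): 320π.

Therefore ∮_C P dx + Q dy = 320π.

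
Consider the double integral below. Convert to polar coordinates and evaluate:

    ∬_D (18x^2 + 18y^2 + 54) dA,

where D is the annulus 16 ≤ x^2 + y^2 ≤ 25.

The region D is 4 ≤ r ≤ 5, 0 ≤ θ ≤ 2π in polar coordinates, where x = r cos(θ), y = r sin(θ), and dA = r dr dθ.

Under the substitution, the integrand becomes 18r^2 + 54, so

    ∬_D (18x^2 + 18y^2 + 54) dA = ∫_{0}^{2π} ∫_{4}^{5} (18r^2 + 54) · r dr dθ.

Inner integral (in r): ∫_{4}^{5} (18r^2 + 54) · r dr = 3807/2.

Outer integral (in θ): ∫_{0}^{2π} (3807/2) dθ = 3807π.

Therefore ∬_D (18x^2 + 18y^2 + 54) dA = 3807π.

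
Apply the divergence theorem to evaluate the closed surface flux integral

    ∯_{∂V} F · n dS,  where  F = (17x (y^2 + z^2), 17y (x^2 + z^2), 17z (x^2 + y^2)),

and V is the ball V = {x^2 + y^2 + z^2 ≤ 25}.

By the divergence theorem,

    ∯_{∂V} F · n dS = ∭_V (∇ · F) dV.

Compute the divergence:
    ∇ · F = ∂F_x/∂x + ∂F_y/∂y + ∂F_z/∂z = 17y^2 + 17z^2 + 17x^2 + 17z^2 + 17x^2 + 17y^2 = 34x^2 + 34y^2 + 34z^2.

In spherical coordinates, x = ρ sin(φ) cos(θ), y = ρ sin(φ) sin(θ), z = ρ cos(φ), dV = ρ^2 sin(φ) dρ dφ dθ, with 0 ≤ ρ ≤ 5, 0 ≤ φ ≤ π, 0 ≤ θ ≤ 2π.

The integrand, after substitution and multiplying by the volume element, becomes (34ρ^2) · ρ^2 sin(φ), so

    ∭_V (∇·F) dV = ∫_0^{2π} ∫_0^{π} ∫_0^{5} (34ρ^2) · ρ^2 sin(φ) dρ dφ dθ.

Inner (ρ from 0 to 5): 21250sin(φ).
Middle (φ from 0 to π): 42500.
Outer (θ from 0 to 2π): 85000π.

Therefore ∯_{∂V} F · n dS = 85000π.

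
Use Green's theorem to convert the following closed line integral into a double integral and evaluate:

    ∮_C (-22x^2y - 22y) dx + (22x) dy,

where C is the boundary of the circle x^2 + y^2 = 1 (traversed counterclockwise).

Green's theorem converts the closed line integral into a double integral over the enclosed region D:

    ∮_C P dx + Q dy = ∬_D (∂Q/∂x - ∂P/∂y) dA.

Here P = -22x^2y - 22y, Q = 22x, so

    ∂Q/∂x = 22,    ∂P/∂y = -22x^2 - 22,
    ∂Q/∂x - ∂P/∂y = 22x^2 + 44.

D is the region x^2 + y^2 ≤ 1. Evaluating the double integral:

In polar coordinates (x = r cos θ, y = r sin θ, dA = r dr dθ) the integrand becomes 22r^2cos(θ)^2 + 44, so

    ∬_D (22x^2 + 44) dA = ∫_0^{2π} ∫_0^{1} (22r^2cos(θ)^2 + 44) · r dr dθ.

Inner (r from 0 to 1): 11cos(θ)^2/2 + 22.
Outer (θ from 0 to 2π): 99π/2.

Therefore ∮_C P dx + Q dy = 99π/2.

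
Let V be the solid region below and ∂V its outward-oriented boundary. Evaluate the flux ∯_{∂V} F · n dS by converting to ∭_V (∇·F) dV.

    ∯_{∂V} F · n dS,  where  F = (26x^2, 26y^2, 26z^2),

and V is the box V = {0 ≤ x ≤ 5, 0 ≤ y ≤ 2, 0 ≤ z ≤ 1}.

By the divergence theorem,

    ∯_{∂V} F · n dS = ∭_V (∇ · F) dV.

Compute the divergence:
    ∇ · F = ∂F_x/∂x + ∂F_y/∂y + ∂F_z/∂z = 52x + 52y + 52z.

V is a rectangular box, so dV = dx dy dz with 0 ≤ x ≤ 5, 0 ≤ y ≤ 2, 0 ≤ z ≤ 1.

Integrate (52x + 52y + 52z) over V as an iterated integral:

    ∭_V (∇·F) dV = ∫_0^{5} ∫_0^{2} ∫_0^{1} (52x + 52y + 52z) dz dy dx.

Inner (z from 0 to 1): 52x + 52y + 26.
Middle (y from 0 to 2): 104x + 156.
Outer (x from 0 to 5): 2080.

Therefore ∯_{∂V} F · n dS = 2080.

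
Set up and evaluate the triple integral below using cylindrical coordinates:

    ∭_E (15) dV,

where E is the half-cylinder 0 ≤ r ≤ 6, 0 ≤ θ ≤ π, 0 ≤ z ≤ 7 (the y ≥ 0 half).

In cylindrical coordinates, x = r cos(θ), y = r sin(θ), z = z, and dV = r dr dθ dz.

The integrand becomes 15, so

    ∭_E (15) dV = ∫_{0}^{π} ∫_{0}^{6} ∫_{0}^{7} (15) · r dz dr dθ.

Inner (z): 105r.
Middle (r from 0 to 6): 1890.
Outer (θ): 1890π.

Therefore the triple integral equals 1890π.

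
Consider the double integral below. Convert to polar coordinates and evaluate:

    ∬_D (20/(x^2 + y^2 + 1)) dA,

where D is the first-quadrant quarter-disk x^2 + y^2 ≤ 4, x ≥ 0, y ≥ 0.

The region D is 0 ≤ r ≤ 2, 0 ≤ θ ≤ π/2 in polar coordinates, where x = r cos(θ), y = r sin(θ), and dA = r dr dθ.

Under the substitution, the integrand becomes 20/(r^2 + 1), so

    ∬_D (20/(x^2 + y^2 + 1)) dA = ∫_{0}^{π/2} ∫_{0}^{2} (20/(r^2 + 1)) · r dr dθ.

Inner integral (in r): ∫_{0}^{2} (20/(r^2 + 1)) · r dr = log(9765625).

Outer integral (in θ): ∫_{0}^{π/2} (log(9765625)) dθ = 5π log(5).

Therefore ∬_D (20/(x^2 + y^2 + 1)) dA = 5π log(5).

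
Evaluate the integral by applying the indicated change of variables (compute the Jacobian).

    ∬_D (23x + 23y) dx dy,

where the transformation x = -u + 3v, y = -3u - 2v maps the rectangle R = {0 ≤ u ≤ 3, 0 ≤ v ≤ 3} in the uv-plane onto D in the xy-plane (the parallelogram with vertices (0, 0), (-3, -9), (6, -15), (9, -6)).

Compute the Jacobian determinant of (x, y) with respect to (u, v):

    ∂(x,y)/∂(u,v) = | -1  3 | = (-1)(-2) - (3)(-3) = 11.
                   | -3  -2 |

Its absolute value is |J| = 11 (the area scaling factor).

Substituting x = -u + 3v, y = -3u - 2v into the integrand,

    23x + 23y → -92u + 23v,

so the integral becomes

    ∬_R (-92u + 23v) · |J| du dv = ∫_0^3 ∫_0^3 (-1012u + 253v) dv du.

Inner (v): 2277/2 - 3036u.
Outer (u): -20493/2.

Therefore ∬_D (23x + 23y) dx dy = -20493/2.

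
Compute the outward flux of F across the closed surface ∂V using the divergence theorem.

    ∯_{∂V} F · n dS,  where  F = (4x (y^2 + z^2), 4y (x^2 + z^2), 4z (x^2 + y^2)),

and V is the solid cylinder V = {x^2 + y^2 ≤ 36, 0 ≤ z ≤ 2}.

By the divergence theorem,

    ∯_{∂V} F · n dS = ∭_V (∇ · F) dV.

Compute the divergence:
    ∇ · F = ∂F_x/∂x + ∂F_y/∂y + ∂F_z/∂z = 4y^2 + 4z^2 + 4x^2 + 4z^2 + 4x^2 + 4y^2 = 8x^2 + 8y^2 + 8z^2.

In cylindrical coordinates, x = r cos(θ), y = r sin(θ), z = z, dV = r dr dθ dz, with 0 ≤ r ≤ 6, 0 ≤ θ ≤ 2π, 0 ≤ z ≤ 2.

The integrand, after substitution and multiplying by the volume element, becomes (8r^2 + 8z^2) · r, so

    ∭_V (∇·F) dV = ∫_0^{2π} ∫_0^{6} ∫_0^{2} (8r^2 + 8z^2) · r dz dr dθ.

Inner (z from 0 to 2): 16r (r^2 + 4/3).
Middle (r from 0 to 6): 5568.
Outer (θ from 0 to 2π): 11136π.

Therefore ∯_{∂V} F · n dS = 11136π.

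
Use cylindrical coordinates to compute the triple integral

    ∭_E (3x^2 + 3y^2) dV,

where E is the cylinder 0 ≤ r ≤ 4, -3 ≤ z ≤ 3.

In cylindrical coordinates, x = r cos(θ), y = r sin(θ), z = z, and dV = r dr dθ dz.

The integrand becomes 3r^2, so

    ∭_E (3x^2 + 3y^2) dV = ∫_{0}^{2π} ∫_{0}^{4} ∫_{-3}^{3} (3r^2) · r dz dr dθ.

Inner (z): 18r^3.
Middle (r from 0 to 4): 1152.
Outer (θ): 2304π.

Therefore the triple integral equals 2304π.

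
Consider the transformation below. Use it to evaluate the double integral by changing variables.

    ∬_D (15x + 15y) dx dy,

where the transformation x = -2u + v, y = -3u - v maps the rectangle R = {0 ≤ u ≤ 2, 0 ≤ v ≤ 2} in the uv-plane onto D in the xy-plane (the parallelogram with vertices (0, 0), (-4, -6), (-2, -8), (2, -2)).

Compute the Jacobian determinant of (x, y) with respect to (u, v):

    ∂(x,y)/∂(u,v) = | -2  1 | = (-2)(-1) - (1)(-3) = 5.
                   | -3  -1 |

Its absolute value is |J| = 5 (the area scaling factor).

Substituting x = -2u + v, y = -3u - v into the integrand,

    15x + 15y → -75u,

so the integral becomes

    ∬_R (-75u) · |J| du dv = ∫_0^2 ∫_0^2 (-375u) dv du.

Inner (v): -750u.
Outer (u): -1500.

Therefore ∬_D (15x + 15y) dx dy = -1500.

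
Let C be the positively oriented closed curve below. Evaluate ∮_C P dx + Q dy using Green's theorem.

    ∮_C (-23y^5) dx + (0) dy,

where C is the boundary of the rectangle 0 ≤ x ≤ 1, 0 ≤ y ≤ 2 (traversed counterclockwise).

Green's theorem converts the closed line integral into a double integral over the enclosed region D:

    ∮_C P dx + Q dy = ∬_D (∂Q/∂x - ∂P/∂y) dA.

Here P = -23y^5, Q = 0, so

    ∂Q/∂x = 0,    ∂P/∂y = -115y^4,
    ∂Q/∂x - ∂P/∂y = 115y^4.

D is the region 0 ≤ x ≤ 1, 0 ≤ y ≤ 2. Evaluating the double integral:

    ∬_D (115y^4) dA = ∫_0^{1} ∫_0^{2} (115y^4) dy dx.

Inner (y from 0 to 2): 736.
Outer (x from 0 to 1): 736.

Therefore ∮_C P dx + Q dy = 736.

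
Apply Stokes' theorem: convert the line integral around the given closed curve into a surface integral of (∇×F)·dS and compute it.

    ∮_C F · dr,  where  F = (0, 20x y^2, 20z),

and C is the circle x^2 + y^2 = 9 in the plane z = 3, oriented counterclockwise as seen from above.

Let S be the flat disk x^2 + y^2 ≤ 9 in the plane z = 3, with upward unit normal n̂ = ẑ. By Stokes' theorem,

    ∮_C F · dr = ∬_S (∇ × F) · n̂ dS = ∬_D (curl F)_z dA,

where D is the disk x^2 + y^2 ≤ 9.

Compute the curl of F = (0, 20x y^2, 20z):
    (∇ × F)_x = ∂F_z/∂y - ∂F_y/∂z = 0,
    (∇ × F)_y = ∂F_x/∂z - ∂F_z/∂x = 0,
    (∇ × F)_z = ∂F_y/∂x - ∂F_x/∂y = 20y^2.

On z = 3, (curl F)_z = 20y^2.

Convert to polar (x = r cos θ, y = r sin θ, dA = r dr dθ); the integrand becomes 20r^2sin(θ)^2, so

    ∬_D (curl F)_z dA = ∫_0^{2π} ∫_0^{3} (20r^2sin(θ)^2) · r dr dθ.

Inner (r from 0 to 3): 405sin(θ)^2.
Outer (θ from 0 to 2π): 405π.

Therefore ∮_C F · dr = 405π.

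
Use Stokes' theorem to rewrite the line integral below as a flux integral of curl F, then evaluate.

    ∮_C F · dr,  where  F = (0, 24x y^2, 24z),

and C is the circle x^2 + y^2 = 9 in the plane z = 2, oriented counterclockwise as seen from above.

Let S be the flat disk x^2 + y^2 ≤ 9 in the plane z = 2, with upward unit normal n̂ = ẑ. By Stokes' theorem,

    ∮_C F · dr = ∬_S (∇ × F) · n̂ dS = ∬_D (curl F)_z dA,

where D is the disk x^2 + y^2 ≤ 9.

Compute the curl of F = (0, 24x y^2, 24z):
    (∇ × F)_x = ∂F_z/∂y - ∂F_y/∂z = 0,
    (∇ × F)_y = ∂F_x/∂z - ∂F_z/∂x = 0,
    (∇ × F)_z = ∂F_y/∂x - ∂F_x/∂y = 24y^2.

On z = 2, (curl F)_z = 24y^2.

Convert to polar (x = r cos θ, y = r sin θ, dA = r dr dθ); the integrand becomes 24r^2sin(θ)^2, so

    ∬_D (curl F)_z dA = ∫_0^{2π} ∫_0^{3} (24r^2sin(θ)^2) · r dr dθ.

Inner (r from 0 to 3): 486sin(θ)^2.
Outer (θ from 0 to 2π): 486π.

Therefore ∮_C F · dr = 486π.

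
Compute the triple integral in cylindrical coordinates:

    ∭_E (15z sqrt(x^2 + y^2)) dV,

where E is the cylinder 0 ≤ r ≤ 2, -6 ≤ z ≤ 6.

In cylindrical coordinates, x = r cos(θ), y = r sin(θ), z = z, and dV = r dr dθ dz.

The integrand becomes 15r z, so

    ∭_E (15z sqrt(x^2 + y^2)) dV = ∫_{0}^{2π} ∫_{0}^{2} ∫_{-6}^{6} (15r z) · r dz dr dθ.

Inner (z): 0.
Middle (r from 0 to 2): 0.
Outer (θ): 0.

Therefore the triple integral equals 0.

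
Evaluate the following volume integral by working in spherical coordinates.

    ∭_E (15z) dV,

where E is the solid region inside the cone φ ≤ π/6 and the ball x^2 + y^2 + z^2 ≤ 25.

In spherical coordinates, x = ρ sin(φ) cos(θ), y = ρ sin(φ) sin(θ), z = ρ cos(φ), and dV = ρ^2 sin(φ) dρ dφ dθ.

The integrand becomes 15ρ cos(φ), so

    ∭_E (15z) dV = ∫_{0}^{2π} ∫_{0}^{π/6} ∫_{0}^{5} (15ρ cos(φ)) · ρ^2 sin(φ) dρ dφ dθ.

Inner (ρ): 9375sin(2φ)/8.
Middle (φ): 9375/32.
Outer (θ): 9375π/16.

Therefore the triple integral equals 9375π/16.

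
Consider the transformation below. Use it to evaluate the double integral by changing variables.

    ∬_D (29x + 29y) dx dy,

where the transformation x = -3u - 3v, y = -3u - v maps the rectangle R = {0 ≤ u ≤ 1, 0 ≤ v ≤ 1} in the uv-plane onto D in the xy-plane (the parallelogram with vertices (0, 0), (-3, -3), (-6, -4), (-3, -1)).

Compute the Jacobian determinant of (x, y) with respect to (u, v):

    ∂(x,y)/∂(u,v) = | -3  -3 | = (-3)(-1) - (-3)(-3) = -6.
                   | -3  -1 |

Its absolute value is |J| = 6 (the area scaling factor).

Substituting x = -3u - 3v, y = -3u - v into the integrand,

    29x + 29y → -174u - 116v,

so the integral becomes

    ∬_R (-174u - 116v) · |J| du dv = ∫_0^1 ∫_0^1 (-1044u - 696v) dv du.

Inner (v): -1044u - 348.
Outer (u): -870.

Therefore ∬_D (29x + 29y) dx dy = -870.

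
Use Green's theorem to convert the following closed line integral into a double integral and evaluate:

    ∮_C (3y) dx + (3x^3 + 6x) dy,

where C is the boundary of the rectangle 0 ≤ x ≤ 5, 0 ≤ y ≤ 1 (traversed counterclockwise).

Green's theorem converts the closed line integral into a double integral over the enclosed region D:

    ∮_C P dx + Q dy = ∬_D (∂Q/∂x - ∂P/∂y) dA.

Here P = 3y, Q = 3x^3 + 6x, so

    ∂Q/∂x = 9x^2 + 6,    ∂P/∂y = 3,
    ∂Q/∂x - ∂P/∂y = 9x^2 + 3.

D is the region 0 ≤ x ≤ 5, 0 ≤ y ≤ 1. Evaluating the double integral:

    ∬_D (9x^2 + 3) dA = ∫_0^{5} ∫_0^{1} (9x^2 + 3) dy dx.

Inner (y from 0 to 1): 9x^2 + 3.
Outer (x from 0 to 5): 390.

Therefore ∮_C P dx + Q dy = 390.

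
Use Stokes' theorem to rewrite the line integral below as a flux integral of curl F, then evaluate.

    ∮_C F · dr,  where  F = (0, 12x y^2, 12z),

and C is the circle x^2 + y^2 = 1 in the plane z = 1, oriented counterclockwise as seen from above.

Let S be the flat disk x^2 + y^2 ≤ 1 in the plane z = 1, with upward unit normal n̂ = ẑ. By Stokes' theorem,

    ∮_C F · dr = ∬_S (∇ × F) · n̂ dS = ∬_D (curl F)_z dA,

where D is the disk x^2 + y^2 ≤ 1.

Compute the curl of F = (0, 12x y^2, 12z):
    (∇ × F)_x = ∂F_z/∂y - ∂F_y/∂z = 0,
    (∇ × F)_y = ∂F_x/∂z - ∂F_z/∂x = 0,
    (∇ × F)_z = ∂F_y/∂x - ∂F_x/∂y = 12y^2.

On z = 1, (curl F)_z = 12y^2.

Convert to polar (x = r cos θ, y = r sin θ, dA = r dr dθ); the integrand becomes 12r^2sin(θ)^2, so

    ∬_D (curl F)_z dA = ∫_0^{2π} ∫_0^{1} (12r^2sin(θ)^2) · r dr dθ.

Inner (r from 0 to 1): 3sin(θ)^2.
Outer (θ from 0 to 2π): 3π.

Therefore ∮_C F · dr = 3π.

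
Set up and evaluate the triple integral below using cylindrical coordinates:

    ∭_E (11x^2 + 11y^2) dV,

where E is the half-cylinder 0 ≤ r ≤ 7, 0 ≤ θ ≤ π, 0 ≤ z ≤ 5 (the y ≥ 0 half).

In cylindrical coordinates, x = r cos(θ), y = r sin(θ), z = z, and dV = r dr dθ dz.

The integrand becomes 11r^2, so

    ∭_E (11x^2 + 11y^2) dV = ∫_{0}^{π} ∫_{0}^{7} ∫_{0}^{5} (11r^2) · r dz dr dθ.

Inner (z): 55r^3.
Middle (r from 0 to 7): 132055/4.
Outer (θ): 132055π/4.

Therefore the triple integral equals 132055π/4.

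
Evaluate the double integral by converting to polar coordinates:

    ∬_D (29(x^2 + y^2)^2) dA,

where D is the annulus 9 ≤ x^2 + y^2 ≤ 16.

The region D is 3 ≤ r ≤ 4, 0 ≤ θ ≤ 2π in polar coordinates, where x = r cos(θ), y = r sin(θ), and dA = r dr dθ.

Under the substitution, the integrand becomes 29r^4, so

    ∬_D (29(x^2 + y^2)^2) dA = ∫_{0}^{2π} ∫_{3}^{4} (29r^4) · r dr dθ.

Inner integral (in r): ∫_{3}^{4} (29r^4) · r dr = 97643/6.

Outer integral (in θ): ∫_{0}^{2π} (97643/6) dθ = 97643π/3.

Therefore ∬_D (29(x^2 + y^2)^2) dA = 97643π/3.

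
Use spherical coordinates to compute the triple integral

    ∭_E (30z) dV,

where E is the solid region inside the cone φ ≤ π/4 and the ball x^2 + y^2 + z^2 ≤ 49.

In spherical coordinates, x = ρ sin(φ) cos(θ), y = ρ sin(φ) sin(θ), z = ρ cos(φ), and dV = ρ^2 sin(φ) dρ dφ dθ.

The integrand becomes 30ρ cos(φ), so

    ∭_E (30z) dV = ∫_{0}^{2π} ∫_{0}^{π/4} ∫_{0}^{7} (30ρ cos(φ)) · ρ^2 sin(φ) dρ dφ dθ.

Inner (ρ): 36015sin(2φ)/4.
Middle (φ): 36015/8.
Outer (θ): 36015π/4.

Therefore the triple integral equals 36015π/4.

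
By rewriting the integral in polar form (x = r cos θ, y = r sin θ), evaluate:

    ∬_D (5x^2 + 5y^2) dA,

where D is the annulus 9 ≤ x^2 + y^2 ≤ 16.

The region D is 3 ≤ r ≤ 4, 0 ≤ θ ≤ 2π in polar coordinates, where x = r cos(θ), y = r sin(θ), and dA = r dr dθ.

Under the substitution, the integrand becomes 5r^2, so

    ∬_D (5x^2 + 5y^2) dA = ∫_{0}^{2π} ∫_{3}^{4} (5r^2) · r dr dθ.

Inner integral (in r): ∫_{3}^{4} (5r^2) · r dr = 875/4.

Outer integral (in θ): ∫_{0}^{2π} (875/4) dθ = 875π/2.

Therefore ∬_D (5x^2 + 5y^2) dA = 875π/2.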